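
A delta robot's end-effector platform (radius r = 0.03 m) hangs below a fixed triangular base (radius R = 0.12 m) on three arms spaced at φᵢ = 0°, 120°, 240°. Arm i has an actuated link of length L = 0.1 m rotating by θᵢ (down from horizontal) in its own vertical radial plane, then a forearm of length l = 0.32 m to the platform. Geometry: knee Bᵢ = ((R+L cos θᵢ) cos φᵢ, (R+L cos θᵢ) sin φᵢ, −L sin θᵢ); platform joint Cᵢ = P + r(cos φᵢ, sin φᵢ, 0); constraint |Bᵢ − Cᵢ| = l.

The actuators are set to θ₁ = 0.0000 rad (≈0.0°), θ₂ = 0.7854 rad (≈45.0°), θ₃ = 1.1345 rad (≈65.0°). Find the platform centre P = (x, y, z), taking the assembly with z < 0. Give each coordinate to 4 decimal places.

arm 1 at φ=0.0°: (R−r)+L cos θ1 = 0.1900;  O1 = (0.1900, 0.0000, 0.0000)
φ2=120.0°: virtual centre (-0.0804, 0.1392, -0.0707), radius l
arm 3 at φ=240.0°: (R−r)+L cos θ3 = 0.1323;  O3 = (-0.0661, -0.1145, -0.0906)
|O₂|²−|O₁|² = -0.0053;  |O₃|²−|O₁|² = -0.0104
plane₁₂: -0.5407x+0.2784y+-0.1414z = -0.0053
det = 0.2665;  x = 0.0154+-0.3109z,  y = 0.0110+-0.0960z
into |P−O₁|² = l²: 1.1059z² + 0.1065z + -0.0718 = 0;  Δ = 0.3289;  z = -0.3074 or 0.2112 → z<0 root = -0.3074
x = 0.1110, y = 0.0405

(0.1110, 0.0405, -0.3074)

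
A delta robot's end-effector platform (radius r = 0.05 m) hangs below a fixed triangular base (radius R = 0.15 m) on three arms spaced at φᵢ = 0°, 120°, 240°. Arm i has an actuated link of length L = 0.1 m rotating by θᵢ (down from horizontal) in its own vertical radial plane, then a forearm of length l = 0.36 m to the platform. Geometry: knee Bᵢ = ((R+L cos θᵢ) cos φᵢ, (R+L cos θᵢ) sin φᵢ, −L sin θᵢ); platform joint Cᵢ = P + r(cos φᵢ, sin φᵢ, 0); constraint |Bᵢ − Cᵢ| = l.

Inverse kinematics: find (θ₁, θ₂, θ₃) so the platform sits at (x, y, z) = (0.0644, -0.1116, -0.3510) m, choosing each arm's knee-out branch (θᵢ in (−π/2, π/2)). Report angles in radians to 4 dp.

arm 1 (φ=0.0°): x'=0.0644, y'=-0.1116
  e−x'=0.0356;  (l²−L²−(e−x')²−y'²−z²)/2L = -0.0866
  √(A²+B²)=0.3528;  θ1 = -1.4697+1.8188 ≈ 0.3491
arm 2 (φ=120.0°): x'=-0.1288, y'=0.0000
  A cos θ + B sin θ = C:  0.2288·cos θ + -0.3510·sin θ = -0.2799
  √(A²+B²)=0.4190;  θ2 = -0.9930+2.3022 ≈ 1.3092
φ3=240.0° → target in arm frame (0.0644, 0.1116)
  A cos θ + B sin θ = C:  0.0356·cos θ + -0.3510·sin θ = -0.0866
  √(A²+B²)=0.3528;  θ3 = -1.4699+1.8187 ≈ 0.3488

θ₁ = 0.3491, θ₂ = 1.3092, θ₃ = 0.3488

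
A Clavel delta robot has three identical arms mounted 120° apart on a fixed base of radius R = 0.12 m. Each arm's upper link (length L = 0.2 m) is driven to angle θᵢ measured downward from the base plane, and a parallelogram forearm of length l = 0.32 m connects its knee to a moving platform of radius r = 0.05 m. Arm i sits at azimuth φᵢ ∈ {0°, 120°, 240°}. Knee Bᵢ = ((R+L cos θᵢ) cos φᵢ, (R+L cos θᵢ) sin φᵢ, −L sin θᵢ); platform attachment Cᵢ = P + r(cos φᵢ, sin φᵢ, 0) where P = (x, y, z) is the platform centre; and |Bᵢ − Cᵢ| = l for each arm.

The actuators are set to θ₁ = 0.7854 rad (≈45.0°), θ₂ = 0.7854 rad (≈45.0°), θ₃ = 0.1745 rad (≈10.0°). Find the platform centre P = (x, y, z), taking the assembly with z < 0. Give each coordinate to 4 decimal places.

(-0.0491, -0.0851, -0.3066)

φ1=0.0°: virtual centre (0.2114, 0.0000, -0.1414), radius l
S2 = (0.2114·cos120.0°, 0.2114·sin120.0°, -0.1414) = (-0.1057, 0.1831, -0.1414)
S3 = (0.2670·cos240.0°, 0.2670·sin240.0°, -0.0347) = (-0.1335, -0.2312, -0.0347)
subtract pairs → two planes through P
plane₁₂: -0.6343x+0.3662y+0.0000z = 0.0000
Cramer: x(z) = -0.0052+0.1432z;  y(z) = -0.0090+0.2479z
sphere 1 gives Az²+Bz+C=0 with A=1.0820, B=0.2163, C=-0.0354;  B²−4AC=0.2000;  roots -0.3066, 0.1067;  negative root z = -0.3066
x = -0.0491, y = -0.0851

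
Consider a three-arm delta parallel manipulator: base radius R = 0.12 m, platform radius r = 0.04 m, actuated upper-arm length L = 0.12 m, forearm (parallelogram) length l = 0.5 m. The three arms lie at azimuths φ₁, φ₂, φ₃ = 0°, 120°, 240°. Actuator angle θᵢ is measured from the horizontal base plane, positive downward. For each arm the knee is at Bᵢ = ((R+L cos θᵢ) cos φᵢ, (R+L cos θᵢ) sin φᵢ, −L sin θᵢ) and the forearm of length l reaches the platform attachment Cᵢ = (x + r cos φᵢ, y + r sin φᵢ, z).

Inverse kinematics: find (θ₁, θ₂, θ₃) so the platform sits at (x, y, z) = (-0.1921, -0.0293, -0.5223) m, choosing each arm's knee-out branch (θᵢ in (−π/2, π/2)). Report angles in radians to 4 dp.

φ1=0.0° → target in arm frame (-0.1921, -0.0293)
  A=0.2721, B=-0.5223, C=(l²−L²−A²−y'²−z²)/(2L)=-0.4671
  √(A²+B²)=0.5889;  θ1 = -1.0905+2.4866 ≈ 1.3961
φ2=120.0° → target in arm frame (0.0707, 0.1810)
  A=0.0093, B=-0.5223, C=(l²−L²−A²−y'²−z²)/(2L)=-0.2919
  √(A²+B²)=0.5224;  θ2 = -1.5529+2.1637 ≈ 0.6107
rotate P by −φ3: (0.1214, -0.1517, -0.5223)
  A=-0.0414, B=-0.5223, C=(l²−L²−A²−y'²−z²)/(2L)=-0.2580
  √(A²+B²)=0.5239;  θ3 = -1.6499+2.0858 ≈ 0.4358

θ₁ = 1.3961, θ₂ = 0.6107, θ₃ = 0.4358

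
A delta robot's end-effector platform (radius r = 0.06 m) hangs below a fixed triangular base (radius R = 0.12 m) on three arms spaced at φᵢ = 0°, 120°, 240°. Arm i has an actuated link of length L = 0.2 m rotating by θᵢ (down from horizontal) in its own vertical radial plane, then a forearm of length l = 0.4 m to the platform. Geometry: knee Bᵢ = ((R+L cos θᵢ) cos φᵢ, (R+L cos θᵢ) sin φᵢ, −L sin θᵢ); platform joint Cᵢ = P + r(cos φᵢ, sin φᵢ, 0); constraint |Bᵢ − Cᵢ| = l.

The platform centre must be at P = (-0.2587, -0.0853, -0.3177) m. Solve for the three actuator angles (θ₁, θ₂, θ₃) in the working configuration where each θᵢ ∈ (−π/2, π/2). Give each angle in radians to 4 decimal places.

θ₁ = 1.3091, θ₂ = 0.4364, θ₃ = -0.1746

φ1=0.0° → target in arm frame (-0.2587, -0.0853)
  e−x'=0.3187;  (l²−L²−(e−x')²−y'²−z²)/2L = -0.2244
  γ=atan2(-0.3177,0.3187)=-0.7838;  ψ=arccos(-0.4988)=2.0930;  θ1=γ+ψ≈1.3091
arm 2 (φ=120.0°): x'=0.0555, y'=0.2667
  A=0.0045, B=-0.3177, C=(l²−L²−A²−y'²−z²)/(2L)=-0.1302
  θ2 = atan2(B,A) + arccos(C/0.3177) = 0.4364
arm 3 (φ=240.0°): x'=0.2032, y'=-0.1814
  A=-0.1432, B=-0.3177, C=(l²−L²−A²−y'²−z²)/(2L)=-0.0859
  θ3 = atan2(B,A) + arccos(C/0.3485) = -0.1746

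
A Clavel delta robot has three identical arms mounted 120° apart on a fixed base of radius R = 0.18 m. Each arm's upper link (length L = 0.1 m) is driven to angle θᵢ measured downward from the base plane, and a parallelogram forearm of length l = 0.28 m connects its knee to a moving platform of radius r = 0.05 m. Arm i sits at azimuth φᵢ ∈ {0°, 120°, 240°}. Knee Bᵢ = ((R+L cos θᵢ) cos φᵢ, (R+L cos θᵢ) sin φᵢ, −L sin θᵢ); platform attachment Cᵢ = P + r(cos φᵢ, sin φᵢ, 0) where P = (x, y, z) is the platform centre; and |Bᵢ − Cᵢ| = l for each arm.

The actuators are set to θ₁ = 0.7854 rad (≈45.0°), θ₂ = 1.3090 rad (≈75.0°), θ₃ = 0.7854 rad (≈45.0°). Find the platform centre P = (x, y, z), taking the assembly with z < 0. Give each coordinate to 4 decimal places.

(0.0258, -0.0446, -0.2847)

O1 = (0.2007·cos0.0°, 0.2007·sin0.0°, -0.0707) = (0.2007, 0.0000, -0.0707)
arm 2 at φ=120.0°: ρ2 = 0.1559;  O2 = (-0.0779, 0.1350, -0.0966)
φ3=240.0°: virtual centre (-0.1004, -0.1738, -0.0707), radius l
|O₂|²−|O₁|² = -0.0117;  |O₃|²−|O₁|² = 0.0000
plane₁₂: -0.5573x+0.2700y+-0.0518z = -0.0117
Cramer: x(z) = 0.0114-0.0505z;  y(z) = -0.0197+0.0875z
sphere 1 gives Az²+Bz+C=0 with A=1.0102, B=0.1571, C=-0.0372;  B²−4AC=0.1748;  roots -0.2847, 0.1292;  negative root z = -0.2847
x = 0.0258, y = -0.0446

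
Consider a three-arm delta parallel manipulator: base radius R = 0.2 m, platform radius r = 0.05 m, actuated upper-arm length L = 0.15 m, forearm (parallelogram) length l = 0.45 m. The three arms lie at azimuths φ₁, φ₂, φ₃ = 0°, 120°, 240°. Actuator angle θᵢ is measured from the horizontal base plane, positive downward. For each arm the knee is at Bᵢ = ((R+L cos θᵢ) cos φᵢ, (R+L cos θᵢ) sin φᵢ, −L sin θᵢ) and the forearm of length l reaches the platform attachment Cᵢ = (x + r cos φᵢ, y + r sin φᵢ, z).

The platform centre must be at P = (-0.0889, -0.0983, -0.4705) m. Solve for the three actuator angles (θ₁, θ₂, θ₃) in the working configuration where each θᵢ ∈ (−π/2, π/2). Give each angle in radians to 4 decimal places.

arm 1 (φ=0.0°): x'=-0.0889, y'=-0.0983
  A=0.2389, B=-0.4705, C=(l²−L²−A²−y'²−z²)/(2L)=-0.3604
  θ1 = atan2(B,A) + arccos(C/0.5277) = 1.2216
arm 2 (φ=120.0°): x'=-0.0407, y'=0.1261
  A cos θ + B sin θ = C:  0.1907·cos θ + -0.4705·sin θ = -0.3121
  √(A²+B²)=0.5077;  θ2 = -1.1858+2.2330 ≈ 1.0472
rotate P by −φ3: (0.1296, -0.0278, -0.4705)
  A cos θ + B sin θ = C:  0.0204·cos θ + -0.4705·sin θ = -0.1419
  γ=atan2(-0.4705,0.0204)=-1.5274;  ψ=arccos(-0.3013)=1.8768;  θ3=γ+ψ≈0.3494

θ₁ = 1.2216, θ₂ = 1.0472, θ₃ = 0.3494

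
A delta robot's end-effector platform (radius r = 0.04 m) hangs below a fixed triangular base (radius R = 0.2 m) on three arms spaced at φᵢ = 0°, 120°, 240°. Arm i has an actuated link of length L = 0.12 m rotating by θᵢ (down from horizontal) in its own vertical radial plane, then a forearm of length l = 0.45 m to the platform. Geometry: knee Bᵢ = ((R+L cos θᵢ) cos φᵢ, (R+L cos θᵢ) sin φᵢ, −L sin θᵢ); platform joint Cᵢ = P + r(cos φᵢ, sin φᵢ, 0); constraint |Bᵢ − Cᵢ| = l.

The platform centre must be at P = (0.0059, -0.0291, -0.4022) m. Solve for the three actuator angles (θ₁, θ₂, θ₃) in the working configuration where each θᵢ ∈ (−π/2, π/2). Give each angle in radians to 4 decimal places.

θ₁ = 0.3490, θ₂ = 0.5236, θ₃ = 0.2616

φ1=0.0° → target in arm frame (0.0059, -0.0291)
  e−x'=0.1541;  (l²−L²−(e−x')²−y'²−z²)/2L = 0.0073
  √(A²+B²)=0.4307;  θ1 = -1.2049+1.5539 ≈ 0.3490
φ2=120.0° → target in arm frame (-0.0282, 0.0094)
  A cos θ + B sin θ = C:  0.1882·cos θ + -0.4022·sin θ = -0.0381
  θ2 = atan2(B,A) + arccos(C/0.4440) = 0.5236
rotate P by −φ3: (0.0223, 0.0197, -0.4022)
  A=0.1377, B=-0.4022, C=(l²−L²−A²−y'²−z²)/(2L)=0.0291
  √(A²+B²)=0.4251;  θ3 = -1.2408+1.5024 ≈ 0.2616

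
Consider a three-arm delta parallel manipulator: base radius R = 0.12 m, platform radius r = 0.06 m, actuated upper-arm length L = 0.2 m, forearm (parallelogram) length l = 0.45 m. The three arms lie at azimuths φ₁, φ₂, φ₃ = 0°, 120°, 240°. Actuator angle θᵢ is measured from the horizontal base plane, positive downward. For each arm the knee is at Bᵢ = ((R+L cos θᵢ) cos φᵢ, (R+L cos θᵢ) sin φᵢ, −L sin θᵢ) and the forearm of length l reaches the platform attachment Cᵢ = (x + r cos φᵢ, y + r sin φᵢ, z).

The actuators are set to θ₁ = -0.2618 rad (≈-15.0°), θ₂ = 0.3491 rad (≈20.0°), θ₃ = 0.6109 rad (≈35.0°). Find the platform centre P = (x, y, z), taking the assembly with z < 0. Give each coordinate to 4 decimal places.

S1 = (0.2532·cos0.0°, 0.2532·sin0.0°, 0.0518) = (0.2532, 0.0000, 0.0518)
S2 = (0.2479·cos120.0°, 0.2479·sin120.0°, -0.0684) = (-0.1240, 0.2147, -0.0684)
φ3=240.0°: virtual centre (-0.1119, -0.1938, -0.1147), radius l
eliminate P² terms by subtracting sphere 1 from 2 and 3
linear system: -0.7543x+0.4294y = -0.0006−-0.2403z; -0.7302x+-0.3877y = -0.0035−-0.3330z
Cramer: x(z) = 0.0029-0.3897z;  y(z) = 0.0036-0.1248z
quadratic in z: (1.1675)z²+(0.0906)z+(-0.1372)=0, √Δ=0.8055 → z ∈ {-0.3838, 0.3061}; z = -0.3838 (taking z<0)
x = 0.1525, y = 0.0515

(0.1525, 0.0515, -0.3838)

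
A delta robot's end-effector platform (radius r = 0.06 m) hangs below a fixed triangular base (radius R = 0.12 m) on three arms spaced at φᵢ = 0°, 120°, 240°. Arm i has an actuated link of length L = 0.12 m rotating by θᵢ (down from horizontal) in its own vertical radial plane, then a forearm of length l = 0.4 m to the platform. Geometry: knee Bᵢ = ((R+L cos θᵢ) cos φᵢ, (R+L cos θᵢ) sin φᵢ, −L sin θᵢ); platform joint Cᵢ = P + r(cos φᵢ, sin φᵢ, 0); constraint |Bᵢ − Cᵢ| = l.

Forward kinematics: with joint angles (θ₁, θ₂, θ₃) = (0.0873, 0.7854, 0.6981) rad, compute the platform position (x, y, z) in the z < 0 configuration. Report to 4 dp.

arm 1 at φ=0.0°: (R−r)+L cos θ1 = 0.1795;  centre 1 = (0.1795, 0.0000, -0.0105)
centre 2 = (0.1449·cos120.0°, 0.1449·sin120.0°, -0.0849) = (-0.0724, 0.1254, -0.0849)
φ3=240.0°: virtual centre (-0.0760, -0.1316, -0.0771), radius l
subtract pairs → two planes through P
plane₁₂: -0.5039x+0.2509y+-0.1488z = -0.0042
det = 0.2608;  x = 0.0074+-0.2784z,  y = -0.0018+0.0339z
into |P−centre ₁|² = l²: 1.0786z² + 0.1167z + -0.1303 = 0;  Δ = 0.5756;  z = -0.4058 or 0.2976 → z<0 root = -0.4058
x = 0.1203, y = -0.0155

(0.1203, -0.0155, -0.4058)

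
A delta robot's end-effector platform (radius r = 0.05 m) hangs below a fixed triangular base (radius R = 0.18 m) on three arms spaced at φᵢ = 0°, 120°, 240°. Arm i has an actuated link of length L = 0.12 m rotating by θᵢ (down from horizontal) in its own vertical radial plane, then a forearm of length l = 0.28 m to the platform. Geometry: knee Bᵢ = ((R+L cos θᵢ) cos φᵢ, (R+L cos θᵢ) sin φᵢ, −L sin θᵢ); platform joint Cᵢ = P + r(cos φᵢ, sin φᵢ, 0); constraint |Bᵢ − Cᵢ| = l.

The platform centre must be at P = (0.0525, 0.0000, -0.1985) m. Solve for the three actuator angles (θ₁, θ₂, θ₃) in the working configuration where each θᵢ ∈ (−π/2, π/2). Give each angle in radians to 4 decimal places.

θ₁ = 0.0002, θ₂ = 0.6979, θ₃ = 0.6979

φ1=0.0° → target in arm frame (0.0525, 0.0000)
  A cos θ + B sin θ = C:  0.0775·cos θ + -0.1985·sin θ = 0.0775
  θ1 = atan2(B,A) + arccos(C/0.2131) = 0.0002
φ2=120.0° → target in arm frame (-0.0262, -0.0455)
  e−x'=0.1562;  (l²−L²−(e−x')²−y'²−z²)/2L = -0.0078
  √(A²+B²)=0.2526;  θ2 = -0.9039+1.6019 ≈ 0.6979
rotate P by −φ3: (-0.0263, 0.0455, -0.1985)
  A=0.1563, B=-0.1985, C=(l²−L²−A²−y'²−z²)/(2L)=-0.0078
  γ=atan2(-0.1985,0.1563)=-0.9039;  ψ=arccos(-0.0311)=1.6019;  θ3=γ+ψ≈0.6979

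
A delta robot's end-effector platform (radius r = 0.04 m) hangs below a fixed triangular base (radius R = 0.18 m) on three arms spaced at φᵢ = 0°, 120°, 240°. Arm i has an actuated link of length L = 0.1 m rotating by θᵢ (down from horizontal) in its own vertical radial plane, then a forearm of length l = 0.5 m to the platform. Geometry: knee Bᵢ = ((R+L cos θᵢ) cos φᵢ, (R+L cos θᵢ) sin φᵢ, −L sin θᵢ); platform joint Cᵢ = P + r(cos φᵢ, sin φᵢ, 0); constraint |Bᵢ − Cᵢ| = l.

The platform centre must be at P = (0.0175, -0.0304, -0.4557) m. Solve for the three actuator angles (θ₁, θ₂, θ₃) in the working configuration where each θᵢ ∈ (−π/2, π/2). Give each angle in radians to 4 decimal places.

θ₁ = 0.0879, θ₂ = 0.3495, θ₃ = 0.0875

rotate P by −φ1: (0.0175, -0.0304, -0.4557)
  e−x'=0.1225;  (l²−L²−(e−x')²−y'²−z²)/2L = 0.0820
  θ1 = atan2(B,A) + arccos(C/0.4719) = 0.0879
arm 2 (φ=120.0°): x'=-0.0351, y'=0.0000
  e−x'=0.1751;  (l²−L²−(e−x')²−y'²−z²)/2L = 0.0084
  γ=atan2(-0.4557,0.1751)=-1.2040;  ψ=arccos(0.0173)=1.5535;  θ2=γ+ψ≈0.3495
φ3=240.0° → target in arm frame (0.0176, 0.0304)
  A cos θ + B sin θ = C:  0.1224·cos θ + -0.4557·sin θ = 0.0821
  θ3 = atan2(B,A) + arccos(C/0.4719) = 0.0875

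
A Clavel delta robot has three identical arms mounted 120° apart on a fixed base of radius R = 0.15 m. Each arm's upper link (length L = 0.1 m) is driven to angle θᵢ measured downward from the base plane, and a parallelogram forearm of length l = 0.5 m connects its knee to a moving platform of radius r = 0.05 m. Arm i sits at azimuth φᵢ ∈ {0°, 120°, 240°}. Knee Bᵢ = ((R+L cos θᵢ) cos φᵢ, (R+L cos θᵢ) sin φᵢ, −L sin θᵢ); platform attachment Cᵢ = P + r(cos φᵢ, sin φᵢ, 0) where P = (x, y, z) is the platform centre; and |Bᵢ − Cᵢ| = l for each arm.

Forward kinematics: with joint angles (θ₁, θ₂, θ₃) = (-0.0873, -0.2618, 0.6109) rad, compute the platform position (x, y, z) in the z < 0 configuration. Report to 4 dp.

arm 1 at φ=0.0°: e+L cos θ1 = 0.1996;  S1 = (0.1996, 0.0000, 0.0087)
S2 = (0.1966·cos120.0°, 0.1966·sin120.0°, 0.0259) = (-0.0983, 0.1703, 0.0259)
φ3=240.0°: virtual centre (-0.0910, -0.1575, -0.0574), radius l
eliminate P² terms by subtracting sphere 1 from 2 and 3
plane₁₂: -0.5958x+0.3405y+0.0343z = -0.0006
Cramer: x(z) = 0.0036-0.0887z;  y(z) = 0.0046-0.2559z
into |P−S₁|² = l²: 1.0734z² + 0.0150z + -0.2115 = 0;  Δ = 0.9082;  z = -0.4509 or 0.4370 → z<0 root = -0.4509
x = 0.0436, y = 0.1200

(0.0436, 0.1200, -0.4509)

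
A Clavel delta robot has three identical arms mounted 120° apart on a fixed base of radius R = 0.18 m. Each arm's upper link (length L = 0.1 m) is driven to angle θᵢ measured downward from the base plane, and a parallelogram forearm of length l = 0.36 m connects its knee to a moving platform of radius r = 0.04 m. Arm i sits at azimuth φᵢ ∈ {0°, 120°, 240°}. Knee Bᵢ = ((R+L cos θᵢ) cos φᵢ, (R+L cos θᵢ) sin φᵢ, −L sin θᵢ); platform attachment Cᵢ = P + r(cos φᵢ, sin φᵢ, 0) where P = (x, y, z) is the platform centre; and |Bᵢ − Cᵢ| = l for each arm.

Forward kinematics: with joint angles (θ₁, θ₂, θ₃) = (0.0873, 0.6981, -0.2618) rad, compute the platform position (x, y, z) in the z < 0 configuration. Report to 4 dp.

φ1=0.0°: virtual centre (0.2396, 0.0000, -0.0087), radius l
arm 2 at φ=120.0°: ρ2 = 0.2166;  S2 = (-0.1083, 0.1876, -0.0643)
arm 3 at φ=240.0°: ρ3 = 0.2366;  S3 = (-0.1183, -0.2049, 0.0259)
|S₂|²−|S₁|² = -0.0064;  |S₃|²−|S₁|² = -0.0008
linear system: -0.6958x+0.3752y = -0.0064−-0.1111z; -0.7158x+-0.4098y = -0.0008−0.0692z
Cramer: x(z) = 0.0053-0.0353z;  y(z) = -0.0073+0.2306z
quadratic in z: (1.0544)z²+(0.0306)z+(-0.0746)=0, √Δ=0.5617 → z ∈ {-0.2809, 0.2518}; z = -0.2809 (taking z<0)
x = 0.0153, y = -0.0720

(0.0153, -0.0720, -0.2809)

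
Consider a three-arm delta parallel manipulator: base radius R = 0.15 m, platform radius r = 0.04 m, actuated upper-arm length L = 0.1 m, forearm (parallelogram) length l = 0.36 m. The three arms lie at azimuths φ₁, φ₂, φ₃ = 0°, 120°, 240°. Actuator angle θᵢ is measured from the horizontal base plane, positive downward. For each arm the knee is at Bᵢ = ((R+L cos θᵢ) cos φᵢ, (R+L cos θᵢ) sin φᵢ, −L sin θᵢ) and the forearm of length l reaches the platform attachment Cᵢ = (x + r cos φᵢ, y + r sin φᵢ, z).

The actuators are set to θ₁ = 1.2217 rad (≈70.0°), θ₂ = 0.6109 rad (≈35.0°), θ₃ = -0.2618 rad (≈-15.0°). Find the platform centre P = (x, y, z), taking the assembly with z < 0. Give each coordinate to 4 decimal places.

arm 1 at φ=0.0°: e+L cos θ1 = 0.1442;  S1 = (0.1442, 0.0000, -0.0940)
S2 = (0.1919·cos120.0°, 0.1919·sin120.0°, -0.0574) = (-0.0960, 0.1662, -0.0574)
S3 = (0.2066·cos240.0°, 0.2066·sin240.0°, 0.0259) = (-0.1033, -0.1789, 0.0259)
eliminate P² terms by subtracting sphere 1 from 2 and 3
linear system: -0.4803x+0.3324y = 0.0105−0.0732z; -0.4950x+-0.3578y = 0.0137−0.2397z
det = 0.3364;  x = -0.0247+0.3147z,  y = -0.0042+0.2345z
quadratic in z: (1.1540)z²+(0.0797)z+(-0.0922)=0, √Δ=0.6573 → z ∈ {-0.3193, 0.2503}; z = -0.3193 (taking z<0)
x = -0.1252, y = -0.0790

(-0.1252, -0.0790, -0.3193)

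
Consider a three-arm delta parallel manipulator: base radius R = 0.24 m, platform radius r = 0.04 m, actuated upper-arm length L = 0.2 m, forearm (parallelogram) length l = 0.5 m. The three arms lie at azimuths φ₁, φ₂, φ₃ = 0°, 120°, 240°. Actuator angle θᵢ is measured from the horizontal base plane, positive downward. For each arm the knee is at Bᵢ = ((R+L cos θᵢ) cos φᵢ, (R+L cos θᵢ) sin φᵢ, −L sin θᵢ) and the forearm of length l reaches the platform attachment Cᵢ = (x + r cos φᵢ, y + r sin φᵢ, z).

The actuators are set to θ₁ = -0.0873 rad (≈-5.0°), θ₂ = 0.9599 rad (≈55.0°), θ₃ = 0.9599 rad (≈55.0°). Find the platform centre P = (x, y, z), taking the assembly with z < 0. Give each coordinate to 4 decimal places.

φ1=0.0°: virtual centre (0.3992, 0.0000, 0.0174), radius l
centre 2 = (0.3147·cos120.0°, 0.3147·sin120.0°, -0.1638) = (-0.1574, 0.2726, -0.1638)
centre 3 = (0.3147·cos240.0°, 0.3147·sin240.0°, -0.1638) = (-0.1574, -0.2726, -0.1638)
eliminate P² terms by subtracting sphere 1 from 2 and 3
plane₁₂: -1.1132x+0.5451y+-0.3625z = -0.0338
Cramer: x(z) = 0.0304-0.3257z;  y(z) = 0.0000+0.0000z
quadratic in z: (1.1061)z²+(0.2054)z+(-0.1136)=0, √Δ=0.7382 → z ∈ {-0.4265, 0.2409}; z = -0.4265 (taking z<0)
x = 0.1693, y = 0.0000

(0.1693, 0.0000, -0.4265)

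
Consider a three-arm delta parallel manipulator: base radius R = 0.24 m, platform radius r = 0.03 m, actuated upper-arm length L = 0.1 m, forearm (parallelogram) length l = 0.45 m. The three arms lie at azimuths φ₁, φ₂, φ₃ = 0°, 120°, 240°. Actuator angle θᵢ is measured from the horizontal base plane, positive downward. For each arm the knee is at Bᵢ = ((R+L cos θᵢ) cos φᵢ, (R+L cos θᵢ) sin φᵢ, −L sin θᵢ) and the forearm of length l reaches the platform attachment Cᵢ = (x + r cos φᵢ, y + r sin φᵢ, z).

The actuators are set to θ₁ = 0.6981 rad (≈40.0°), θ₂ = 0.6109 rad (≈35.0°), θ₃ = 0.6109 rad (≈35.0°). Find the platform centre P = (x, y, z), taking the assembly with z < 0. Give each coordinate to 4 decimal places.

S1 = (0.2866·cos0.0°, 0.2866·sin0.0°, -0.0643) = (0.2866, 0.0000, -0.0643)
φ2=120.0°: virtual centre (-0.1460, 0.2528, -0.0574), radius l
arm 3 at φ=240.0°: ρ3 = 0.2919;  S3 = (-0.1460, -0.2528, -0.0574)
subtract pairs → two planes through P
plane₁₂: -0.8651x+0.5056y+0.0138z = 0.0022
Cramer: x(z) = -0.0026+0.0160z;  y(z) = 0.0000-0.0000z
into |P−S₁|² = l²: 1.0003z² + 0.1193z + -0.1147 = 0;  Δ = 0.4733;  z = -0.4035 or 0.2843 → z<0 root = -0.4035
x = -0.0090, y = 0.0000

(-0.0090, 0.0000, -0.4035)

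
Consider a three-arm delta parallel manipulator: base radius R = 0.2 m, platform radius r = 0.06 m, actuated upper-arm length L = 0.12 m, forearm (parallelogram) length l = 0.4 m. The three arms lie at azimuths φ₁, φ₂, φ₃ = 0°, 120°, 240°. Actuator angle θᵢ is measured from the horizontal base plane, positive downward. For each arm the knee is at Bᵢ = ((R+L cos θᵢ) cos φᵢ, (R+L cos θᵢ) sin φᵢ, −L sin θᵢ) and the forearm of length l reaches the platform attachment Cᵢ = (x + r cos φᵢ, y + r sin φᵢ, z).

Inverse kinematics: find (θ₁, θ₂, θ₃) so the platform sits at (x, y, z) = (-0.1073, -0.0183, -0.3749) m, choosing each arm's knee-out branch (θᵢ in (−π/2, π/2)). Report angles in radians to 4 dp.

θ₁ = 1.1342, θ₂ = 0.4365, θ₃ = 0.2617

φ1=0.0° → target in arm frame (-0.1073, -0.0183)
  e−x'=0.2473;  (l²−L²−(e−x')²−y'²−z²)/2L = -0.2352
  √(A²+B²)=0.4491;  θ1 = -0.9877+2.1219 ≈ 1.1342
φ2=120.0° → target in arm frame (0.0378, 0.1021)
  e−x'=0.1022;  (l²−L²−(e−x')²−y'²−z²)/2L = -0.0659
  θ2 = atan2(B,A) + arccos(C/0.3886) = 0.4365
arm 3 (φ=240.0°): x'=0.0695, y'=-0.0838
  A=0.0705, B=-0.3749, C=(l²−L²−A²−y'²−z²)/(2L)=-0.0289
  θ3 = atan2(B,A) + arccos(C/0.3815) = 0.2617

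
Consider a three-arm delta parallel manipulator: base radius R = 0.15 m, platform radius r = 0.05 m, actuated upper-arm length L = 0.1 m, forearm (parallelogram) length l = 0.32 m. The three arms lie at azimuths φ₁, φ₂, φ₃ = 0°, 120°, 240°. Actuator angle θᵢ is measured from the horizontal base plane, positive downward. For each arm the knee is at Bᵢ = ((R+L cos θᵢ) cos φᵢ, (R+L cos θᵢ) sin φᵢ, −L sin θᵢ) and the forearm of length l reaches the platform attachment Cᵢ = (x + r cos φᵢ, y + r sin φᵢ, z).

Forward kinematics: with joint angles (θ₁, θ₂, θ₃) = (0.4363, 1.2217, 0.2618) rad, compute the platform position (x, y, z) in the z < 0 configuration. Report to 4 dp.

φ1=0.0°: virtual centre (0.1906, 0.0000, -0.0423), radius l
φ2=120.0°: virtual centre (-0.0671, 0.1162, -0.0940), radius l
O3 = (0.1966·cos240.0°, 0.1966·sin240.0°, -0.0259) = (-0.0983, -0.1703, -0.0259)
eliminate P² terms by subtracting sphere 1 from 2 and 3
plane₁₂: -0.5155x+0.2324y+-0.1034z = -0.0113
det = 0.3098;  x = 0.0115+-0.0891z,  y = -0.0230+0.2474z
into |P−O₁|² = l²: 1.0691z² + 0.1050z + -0.0680 = 0;  Δ = 0.3018;  z = -0.3061 or 0.2078 → z<0 root = -0.3061
x = 0.0388, y = -0.0987

(0.0388, -0.0987, -0.3061)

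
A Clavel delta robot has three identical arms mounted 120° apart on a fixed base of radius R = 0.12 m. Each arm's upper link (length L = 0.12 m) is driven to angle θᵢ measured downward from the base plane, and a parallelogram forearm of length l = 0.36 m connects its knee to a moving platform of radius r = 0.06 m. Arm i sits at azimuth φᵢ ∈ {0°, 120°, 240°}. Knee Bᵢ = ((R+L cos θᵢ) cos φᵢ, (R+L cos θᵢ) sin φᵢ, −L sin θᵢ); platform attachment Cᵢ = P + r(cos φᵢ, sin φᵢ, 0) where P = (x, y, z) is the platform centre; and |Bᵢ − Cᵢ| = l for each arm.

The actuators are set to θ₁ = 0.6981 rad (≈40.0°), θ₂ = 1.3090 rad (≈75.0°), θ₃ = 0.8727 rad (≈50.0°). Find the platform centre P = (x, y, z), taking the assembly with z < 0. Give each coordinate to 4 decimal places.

arm 1 at φ=0.0°: ρ1 = 0.1519;  centre 1 = (0.1519, 0.0000, -0.0771)
φ2=120.0°: virtual centre (-0.0455, 0.0789, -0.1159), radius l
arm 3 at φ=240.0°: ρ3 = 0.1371;  centre 3 = (-0.0686, -0.1188, -0.0919)
|centre ₂|²−|centre ₁|² = -0.0073;  |centre ₃|²−|centre ₁|² = -0.0018
plane₁₂: -0.3949x+0.1577y+-0.0776z = -0.0073
det = 0.1634;  x = 0.0123+-0.1413z,  y = -0.0154+0.1378z
quadratic in z: (1.0390)z²+(0.1895)z+(-0.1039)=0, √Δ=0.6840 → z ∈ {-0.4203, 0.2380}; z = -0.4203 (taking z<0)
x = 0.0717, y = -0.0734

(0.0717, -0.0734, -0.4203)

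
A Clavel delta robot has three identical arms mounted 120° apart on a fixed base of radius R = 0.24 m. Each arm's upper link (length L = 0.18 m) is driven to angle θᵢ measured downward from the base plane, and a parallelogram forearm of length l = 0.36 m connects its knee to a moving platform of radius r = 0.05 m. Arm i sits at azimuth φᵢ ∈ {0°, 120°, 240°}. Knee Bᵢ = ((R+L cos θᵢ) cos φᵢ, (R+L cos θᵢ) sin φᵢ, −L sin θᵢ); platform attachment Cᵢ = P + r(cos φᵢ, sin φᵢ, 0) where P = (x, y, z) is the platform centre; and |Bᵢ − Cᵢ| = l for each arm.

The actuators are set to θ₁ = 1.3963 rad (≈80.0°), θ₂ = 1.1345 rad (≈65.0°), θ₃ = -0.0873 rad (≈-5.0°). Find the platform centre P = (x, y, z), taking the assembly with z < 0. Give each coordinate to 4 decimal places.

S1 = (0.2213·cos0.0°, 0.2213·sin0.0°, -0.1773) = (0.2213, 0.0000, -0.1773)
φ2=120.0°: virtual centre (-0.1330, 0.2304, -0.1631), radius l
arm 3 at φ=240.0°: (R−r)+L cos θ3 = 0.3693;  S3 = (-0.1847, -0.3198, 0.0157)
subtract pairs → two planes through P
linear system: -0.7086x+0.4608y = 0.0170−0.0283z; -0.8118x+-0.6397y = 0.0563−0.3859z
Cramer: x(z) = -0.0445+0.2368z;  y(z) = -0.0315+0.3028z
into |P−S₁|² = l²: 1.1478z² + 0.2096z + -0.0266 = 0;  Δ = 0.1659;  z = -0.2687 or 0.0861 → z<0 root = -0.2687
x = -0.1081, y = -0.1128

(-0.1081, -0.1128, -0.2687)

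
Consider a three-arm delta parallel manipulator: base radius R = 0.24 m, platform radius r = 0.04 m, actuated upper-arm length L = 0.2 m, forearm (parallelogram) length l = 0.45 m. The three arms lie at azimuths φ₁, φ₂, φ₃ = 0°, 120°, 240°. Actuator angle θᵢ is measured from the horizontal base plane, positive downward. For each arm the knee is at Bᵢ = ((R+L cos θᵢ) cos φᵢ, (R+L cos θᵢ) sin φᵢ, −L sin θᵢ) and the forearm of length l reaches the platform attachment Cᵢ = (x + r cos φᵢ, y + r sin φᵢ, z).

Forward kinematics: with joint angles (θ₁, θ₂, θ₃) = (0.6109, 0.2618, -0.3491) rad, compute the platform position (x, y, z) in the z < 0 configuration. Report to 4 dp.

φ1=0.0°: virtual centre (0.3638, 0.0000, -0.1147), radius l
arm 2 at φ=120.0°: e+L cos θ2 = 0.3932;  O2 = (-0.1966, 0.3405, -0.0518)
O3 = (0.3879·cos240.0°, 0.3879·sin240.0°, 0.0684) = (-0.1940, -0.3360, 0.0684)
|O₂|²−|O₁|² = 0.0117;  |O₃|²−|O₁|² = 0.0096
plane₁₂: -1.1208x+0.6810y+0.1259z = 0.0117
Cramer: x(z) = -0.0096+0.2208z;  y(z) = 0.0015+0.1785z
into |P−O₁|² = l²: 1.0806z² + 0.0651z + -0.0499 = 0;  Δ = 0.2200;  z = -0.2472 or 0.1869 → z<0 root = -0.2472
x = -0.0641, y = -0.0426

(-0.0641, -0.0426, -0.2472)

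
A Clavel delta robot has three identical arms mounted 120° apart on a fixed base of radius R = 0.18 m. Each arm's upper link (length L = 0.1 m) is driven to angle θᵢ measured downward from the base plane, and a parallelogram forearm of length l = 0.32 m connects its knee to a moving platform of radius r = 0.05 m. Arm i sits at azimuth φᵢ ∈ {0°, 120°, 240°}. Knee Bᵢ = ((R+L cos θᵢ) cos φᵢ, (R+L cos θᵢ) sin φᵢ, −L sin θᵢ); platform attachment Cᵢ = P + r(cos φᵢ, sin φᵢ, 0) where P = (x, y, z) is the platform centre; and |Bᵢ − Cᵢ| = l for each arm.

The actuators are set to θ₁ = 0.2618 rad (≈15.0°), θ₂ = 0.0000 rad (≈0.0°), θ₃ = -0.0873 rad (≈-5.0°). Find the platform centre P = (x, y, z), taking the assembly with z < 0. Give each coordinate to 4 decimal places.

φ1=0.0°: virtual centre (0.2266, 0.0000, -0.0259), radius l
φ2=120.0°: virtual centre (-0.1150, 0.1992, 0.0000), radius l
centre 3 = (0.2296·cos240.0°, 0.2296·sin240.0°, 0.0087) = (-0.1148, -0.1989, 0.0087)
eliminate P² terms by subtracting sphere 1 from 2 and 3
linear system: -0.6832x+0.3984y = 0.0009−0.0518z; -0.6828x+-0.3977y = 0.0008−0.0692z
Cramer: x(z) = -0.0012+0.0886z;  y(z) = 0.0001+0.0219z
sphere 1 gives Az²+Bz+C=0 with A=1.0083, B=0.0114, C=-0.0498;  B²−4AC=0.2011;  roots -0.2280, 0.2167;  negative root z = -0.2280
x = -0.0214, y = -0.0049

(-0.0214, -0.0049, -0.2280)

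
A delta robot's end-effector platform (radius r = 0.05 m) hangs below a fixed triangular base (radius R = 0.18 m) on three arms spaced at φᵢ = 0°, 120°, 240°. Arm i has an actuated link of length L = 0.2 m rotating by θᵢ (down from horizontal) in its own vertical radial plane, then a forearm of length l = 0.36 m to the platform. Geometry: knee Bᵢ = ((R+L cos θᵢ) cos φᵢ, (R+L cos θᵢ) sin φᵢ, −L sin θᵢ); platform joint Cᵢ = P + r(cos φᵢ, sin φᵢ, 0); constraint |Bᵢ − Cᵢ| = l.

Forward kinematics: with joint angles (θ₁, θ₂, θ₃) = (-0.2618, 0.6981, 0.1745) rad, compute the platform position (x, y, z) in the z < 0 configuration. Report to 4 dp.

(0.0599, -0.0468, -0.1892)

S1 = (0.3232·cos0.0°, 0.3232·sin0.0°, 0.0518) = (0.3232, 0.0000, 0.0518)
φ2=120.0°: virtual centre (-0.1416, 0.2453, -0.1286), radius l
φ3=240.0°: virtual centre (-0.1635, -0.2832, -0.0347), radius l
|S₂|²−|S₁|² = -0.0104;  |S₃|²−|S₁|² = 0.0010
linear system: -0.9296x+0.4905y = -0.0104−-0.3606z; -0.9733x+-0.5663y = 0.0010−-0.1730z
Cramer: x(z) = 0.0054-0.2880z;  y(z) = -0.0110+0.1895z
quadratic in z: (1.1188)z²+(0.0753)z+(-0.0258)=0, √Δ=0.3481 → z ∈ {-0.1892, 0.1219}; z = -0.1892 (taking z<0)
x = 0.0599, y = -0.0468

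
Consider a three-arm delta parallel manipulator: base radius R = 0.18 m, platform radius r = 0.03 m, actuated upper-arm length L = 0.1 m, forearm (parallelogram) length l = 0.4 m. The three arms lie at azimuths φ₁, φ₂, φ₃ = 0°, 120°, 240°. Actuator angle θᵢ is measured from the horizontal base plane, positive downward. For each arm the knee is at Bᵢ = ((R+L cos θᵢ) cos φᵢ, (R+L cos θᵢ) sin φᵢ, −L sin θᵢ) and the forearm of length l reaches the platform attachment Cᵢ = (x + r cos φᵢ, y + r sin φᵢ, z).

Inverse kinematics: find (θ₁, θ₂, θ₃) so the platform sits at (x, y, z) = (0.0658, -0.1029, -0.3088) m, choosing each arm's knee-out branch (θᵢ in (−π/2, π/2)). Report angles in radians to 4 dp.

θ₁ = -0.3494, θ₂ = 0.9598, θ₃ = -0.2615

arm 1 (φ=0.0°): x'=0.0658, y'=-0.1029
  e−x'=0.0842;  (l²−L²−(e−x')²−y'²−z²)/2L = 0.1848
  √(A²+B²)=0.3201;  θ1 = -1.3046+0.9552 ≈ -0.3494
rotate P by −φ2: (-0.1220, -0.0055, -0.3088)
  e−x'=0.2720;  (l²−L²−(e−x')²−y'²−z²)/2L = -0.0969
  θ2 = atan2(B,A) + arccos(C/0.4115) = 0.9598
rotate P by −φ3: (0.0562, 0.1084, -0.3088)
  A=0.0938, B=-0.3088, C=(l²−L²−A²−y'²−z²)/(2L)=0.1704
  θ3 = atan2(B,A) + arccos(C/0.3227) = -0.2615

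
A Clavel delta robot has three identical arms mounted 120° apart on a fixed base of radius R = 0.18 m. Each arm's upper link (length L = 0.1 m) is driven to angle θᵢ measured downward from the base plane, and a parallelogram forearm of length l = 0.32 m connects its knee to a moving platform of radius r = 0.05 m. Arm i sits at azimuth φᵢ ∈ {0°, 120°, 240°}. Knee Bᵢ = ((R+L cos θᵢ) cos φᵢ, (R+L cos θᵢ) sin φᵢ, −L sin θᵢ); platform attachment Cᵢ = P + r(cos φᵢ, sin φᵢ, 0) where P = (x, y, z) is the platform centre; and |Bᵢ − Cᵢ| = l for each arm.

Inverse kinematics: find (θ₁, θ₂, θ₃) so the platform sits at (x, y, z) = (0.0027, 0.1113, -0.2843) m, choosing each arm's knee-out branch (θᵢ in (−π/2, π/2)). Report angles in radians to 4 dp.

θ₁ = 0.6977, θ₂ = 0.0001, θ₃ = 1.3090

φ1=0.0° → target in arm frame (0.0027, 0.1113)
  A=0.1273, B=-0.2843, C=(l²−L²−A²−y'²−z²)/(2L)=-0.0851
  θ1 = atan2(B,A) + arccos(C/0.3115) = 0.6977
φ2=120.0° → target in arm frame (0.0950, -0.0580)
  A cos θ + B sin θ = C:  0.0350·cos θ + -0.2843·sin θ = 0.0349
  γ=atan2(-0.2843,0.0350)=-1.4484;  ψ=arccos(0.1220)=1.4485;  θ2=γ+ψ≈0.0001
rotate P by −φ3: (-0.0977, -0.0533, -0.2843)
  A cos θ + B sin θ = C:  0.2277·cos θ + -0.2843·sin θ = -0.2157
  θ3 = atan2(B,A) + arccos(C/0.3643) = 1.3090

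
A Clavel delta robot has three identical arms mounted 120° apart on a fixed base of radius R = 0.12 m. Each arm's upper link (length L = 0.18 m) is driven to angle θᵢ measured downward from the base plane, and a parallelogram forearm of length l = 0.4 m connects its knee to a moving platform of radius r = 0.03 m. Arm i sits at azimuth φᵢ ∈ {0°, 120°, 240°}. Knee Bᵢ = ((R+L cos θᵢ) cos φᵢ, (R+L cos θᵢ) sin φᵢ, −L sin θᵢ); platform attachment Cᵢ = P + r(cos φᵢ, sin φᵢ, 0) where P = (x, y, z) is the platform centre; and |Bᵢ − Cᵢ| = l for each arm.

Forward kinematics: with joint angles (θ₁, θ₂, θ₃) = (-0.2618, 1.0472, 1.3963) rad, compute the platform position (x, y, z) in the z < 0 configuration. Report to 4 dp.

arm 1 at φ=0.0°: e+L cos θ1 = 0.2639;  S1 = (0.2639, 0.0000, 0.0466)
arm 2 at φ=120.0°: e+L cos θ2 = 0.1800;  S2 = (-0.0900, 0.1559, -0.1559)
S3 = (0.1213·cos240.0°, 0.1213·sin240.0°, -0.1773) = (-0.0606, -0.1050, -0.1773)
eliminate P² terms by subtracting sphere 1 from 2 and 3
plane₁₂: -0.7077x+0.3118y+-0.4049z = -0.0151
det = 0.3510;  x = 0.0318+-0.6400z,  y = 0.0239+-0.1540z
quadratic in z: (1.4333)z²+(0.1965)z+(-0.1034)=0, √Δ=0.7947 → z ∈ {-0.3458, 0.2087}; z = -0.3458 (taking z<0)
x = 0.2531, y = 0.0771

(0.2531, 0.0771, -0.3458)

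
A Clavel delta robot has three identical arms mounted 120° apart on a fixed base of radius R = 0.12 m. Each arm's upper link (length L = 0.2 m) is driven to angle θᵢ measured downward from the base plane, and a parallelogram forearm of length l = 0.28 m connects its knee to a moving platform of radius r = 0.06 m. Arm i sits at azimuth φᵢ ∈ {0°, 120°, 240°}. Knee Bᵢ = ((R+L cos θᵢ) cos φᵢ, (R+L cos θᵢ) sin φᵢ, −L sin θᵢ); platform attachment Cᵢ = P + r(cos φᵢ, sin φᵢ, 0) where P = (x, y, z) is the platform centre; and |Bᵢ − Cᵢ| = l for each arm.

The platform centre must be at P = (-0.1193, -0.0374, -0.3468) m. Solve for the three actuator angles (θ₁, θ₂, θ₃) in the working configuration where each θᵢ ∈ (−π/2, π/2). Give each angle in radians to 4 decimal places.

arm 1 (φ=0.0°): x'=-0.1193, y'=-0.0374
  A=0.1793, B=-0.3468, C=(l²−L²−A²−y'²−z²)/(2L)=-0.2885
  √(A²+B²)=0.3904;  θ1 = -1.0936+2.4025 ≈ 1.3089
rotate P by −φ2: (0.0273, 0.1220, -0.3468)
  e−x'=0.0327;  (l²−L²−(e−x')²−y'²−z²)/2L = -0.2446
  √(A²+B²)=0.3483;  θ2 = -1.4767+2.3492 ≈ 0.8725
rotate P by −φ3: (0.0920, -0.0846, -0.3468)
  e−x'=-0.0320;  (l²−L²−(e−x')²−y'²−z²)/2L = -0.2251
  γ=atan2(-0.3468,-0.0320)=-1.6629;  ψ=arccos(-0.6464)=2.2737;  θ3=γ+ψ≈0.6108

θ₁ = 1.3089, θ₂ = 0.8725, θ₃ = 0.6108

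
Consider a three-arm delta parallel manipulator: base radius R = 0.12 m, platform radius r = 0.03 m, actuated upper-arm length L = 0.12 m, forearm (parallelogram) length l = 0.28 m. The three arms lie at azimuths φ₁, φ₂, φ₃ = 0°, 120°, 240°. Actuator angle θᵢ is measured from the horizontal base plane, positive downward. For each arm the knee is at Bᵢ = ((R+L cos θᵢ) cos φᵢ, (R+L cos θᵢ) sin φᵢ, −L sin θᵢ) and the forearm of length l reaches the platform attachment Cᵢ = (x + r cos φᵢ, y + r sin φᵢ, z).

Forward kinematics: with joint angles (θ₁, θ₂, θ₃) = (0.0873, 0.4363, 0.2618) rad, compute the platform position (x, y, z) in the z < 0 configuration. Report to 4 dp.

(0.0237, -0.0144, -0.2194)

φ1=0.0°: virtual centre (0.2095, 0.0000, -0.0105), radius l
φ2=120.0°: virtual centre (-0.0994, 0.1721, -0.0507), radius l
φ3=240.0°: virtual centre (-0.1030, -0.1783, -0.0311), radius l
eliminate P² terms by subtracting sphere 1 from 2 and 3
[-0.6178 0.3443 -0.0805]·P = -0.0019;  [-0.6250 -0.3566 -0.0412]·P = -0.0007
Cramer: x(z) = 0.0021-0.0985z;  y(z) = -0.0019+0.0571z
into |P−S₁|² = l²: 1.0130z² + 0.0616z + -0.0353 = 0;  Δ = 0.1466;  z = -0.2194 or 0.1586 → z<0 root = -0.2194
x = 0.0237, y = -0.0144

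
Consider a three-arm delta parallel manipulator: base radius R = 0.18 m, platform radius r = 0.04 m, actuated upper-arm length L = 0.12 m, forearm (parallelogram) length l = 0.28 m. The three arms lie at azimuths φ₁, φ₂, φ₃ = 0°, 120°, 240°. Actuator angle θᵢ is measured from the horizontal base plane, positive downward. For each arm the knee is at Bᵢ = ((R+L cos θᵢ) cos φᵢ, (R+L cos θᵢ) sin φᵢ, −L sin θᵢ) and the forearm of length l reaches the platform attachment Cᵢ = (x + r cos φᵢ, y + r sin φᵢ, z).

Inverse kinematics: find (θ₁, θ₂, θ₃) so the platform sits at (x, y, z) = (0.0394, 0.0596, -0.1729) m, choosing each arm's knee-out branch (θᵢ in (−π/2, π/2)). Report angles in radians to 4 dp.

θ₁ = 0.0873, θ₂ = 0.1746, θ₃ = 1.0470

arm 1 (φ=0.0°): x'=0.0394, y'=0.0596
  A cos θ + B sin θ = C:  0.1006·cos θ + -0.1729·sin θ = 0.0851
  √(A²+B²)=0.2000;  θ1 = -1.0438+1.1312 ≈ 0.0873
arm 2 (φ=120.0°): x'=0.0319, y'=-0.0639
  A cos θ + B sin θ = C:  0.1081·cos θ + -0.1729·sin θ = 0.0764
  γ=atan2(-0.1729,0.1081)=-1.0121;  ψ=arccos(0.3747)=1.1867;  θ2=γ+ψ≈0.1746
φ3=240.0° → target in arm frame (-0.0713, 0.0043)
  A=0.2113, B=-0.1729, C=(l²−L²−A²−y'²−z²)/(2L)=-0.0440
  √(A²+B²)=0.2730;  θ3 = -0.6857+1.7328 ≈ 1.0470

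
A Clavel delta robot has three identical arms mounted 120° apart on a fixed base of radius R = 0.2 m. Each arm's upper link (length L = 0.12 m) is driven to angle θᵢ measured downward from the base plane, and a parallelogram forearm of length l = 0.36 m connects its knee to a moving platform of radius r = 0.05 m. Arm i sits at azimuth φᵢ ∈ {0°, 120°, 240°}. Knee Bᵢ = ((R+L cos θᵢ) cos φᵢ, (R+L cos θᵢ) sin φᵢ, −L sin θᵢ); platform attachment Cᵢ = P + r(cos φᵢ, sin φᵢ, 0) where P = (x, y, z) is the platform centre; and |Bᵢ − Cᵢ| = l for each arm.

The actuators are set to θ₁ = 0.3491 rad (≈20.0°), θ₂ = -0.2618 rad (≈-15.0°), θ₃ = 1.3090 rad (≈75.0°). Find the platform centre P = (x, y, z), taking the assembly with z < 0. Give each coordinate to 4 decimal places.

φ1=0.0°: virtual centre (0.2628, 0.0000, -0.0410), radius l
centre 2 = (0.2659·cos120.0°, 0.2659·sin120.0°, 0.0311) = (-0.1330, 0.2303, 0.0311)
arm 3 at φ=240.0°: ρ3 = 0.1811;  centre 3 = (-0.0905, -0.1568, -0.1159)
subtract pairs → two planes through P
linear system: -0.7914x+0.4606y = 0.0009−0.1442z; -0.7066x+-0.3136y = -0.0245−-0.1497z
det = 0.5736;  x = 0.0192+-0.0414z,  y = 0.0350+-0.3842z
sphere 1 gives Az²+Bz+C=0 with A=1.1493, B=0.0754, C=-0.0674;  B²−4AC=0.3153;  roots -0.2771, 0.2115;  negative root z = -0.2771
x = 0.0306, y = 0.1414

(0.0306, 0.1414, -0.2771)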